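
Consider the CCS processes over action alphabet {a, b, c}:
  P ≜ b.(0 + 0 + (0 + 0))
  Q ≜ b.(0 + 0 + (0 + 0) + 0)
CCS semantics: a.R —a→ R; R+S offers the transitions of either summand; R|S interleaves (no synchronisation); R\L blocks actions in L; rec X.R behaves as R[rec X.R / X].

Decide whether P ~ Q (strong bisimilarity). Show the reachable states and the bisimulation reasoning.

LTS(P): 2 reachable states
  m0 = b.(0 + 0 + (0 + 0)) :: —b→ m1
  m1 = 0 + 0 + (0 + 0) :: deadlocked
LTS(Q): 2 reachable states
  n0 = b.(0 + 0 + (0 + 0) + 0) :: —b→ n1
  n1 = 0 + 0 + (0 + 0) + 0 :: deadlocked
Coarsest stable partition (strong bisimilarity classes):
  B0 = {m0, n0}
  B1 = {m1, n1}
m0 ∈ B0, n0 ∈ B0 → same block

bisimilar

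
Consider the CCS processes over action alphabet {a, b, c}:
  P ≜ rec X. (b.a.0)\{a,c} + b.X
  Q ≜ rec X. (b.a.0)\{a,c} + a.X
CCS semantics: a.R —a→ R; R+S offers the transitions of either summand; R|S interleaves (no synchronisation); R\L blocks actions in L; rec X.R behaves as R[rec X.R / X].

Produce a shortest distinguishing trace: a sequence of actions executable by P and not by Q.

Reachable graph of P (2 states):
  u0 = rec X. (b.a.0)\{a,c} + b.X ⊢ --b--▸ u0, --b--▸ u1
  u1 = (a.0)\{a,c} ⊢ deadlocked
Reachable graph of Q (2 states):
  v0 = rec X. (b.a.0)\{a,c} + a.X ⊢ --a--▸ v0, --b--▸ v1
  v1 = (a.0)\{a,c} ⊢ deadlocked
Trace ⟨bb⟩ through P, begin at {u0}:
  step 1 (b): {u0, u1}
  step 2 (b): {u0, u1}
  — P admits the full trace.
Trace ⟨bb⟩ through Q, begin at {v0}:
  step 1 (b): {v1}
  step 2 (b): ∅ (Q stuck)

bb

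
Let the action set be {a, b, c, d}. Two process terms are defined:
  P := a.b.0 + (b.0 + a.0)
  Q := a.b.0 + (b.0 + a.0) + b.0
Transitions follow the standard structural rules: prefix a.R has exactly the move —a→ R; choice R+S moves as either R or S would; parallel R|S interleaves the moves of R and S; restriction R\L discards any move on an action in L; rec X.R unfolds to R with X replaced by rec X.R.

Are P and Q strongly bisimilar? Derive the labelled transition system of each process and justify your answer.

P ~ Q

P's transition system — 3 states:
  s0 = a.b.0 + (b.0 + a.0) :: --a--▸ s1, --a--▸ s2, --b--▸ s1
  s1 = 0 :: (no moves)
  s2 = b.0 :: --b--▸ s1
Q's transition system — 3 states:
  t0 = a.b.0 + (b.0 + a.0) + b.0 :: --a--▸ t1, --a--▸ t2, --b--▸ t1
  t1 = 0 :: (no moves)
  t2 = b.0 :: --b--▸ t1
Coarsest stable partition (strong bisimilarity classes):
  B0 = {s0, t0}
  B1 = {s2, t2}
  B2 = {s1, t1}
s0 ∈ B0, t0 ∈ B0 → same block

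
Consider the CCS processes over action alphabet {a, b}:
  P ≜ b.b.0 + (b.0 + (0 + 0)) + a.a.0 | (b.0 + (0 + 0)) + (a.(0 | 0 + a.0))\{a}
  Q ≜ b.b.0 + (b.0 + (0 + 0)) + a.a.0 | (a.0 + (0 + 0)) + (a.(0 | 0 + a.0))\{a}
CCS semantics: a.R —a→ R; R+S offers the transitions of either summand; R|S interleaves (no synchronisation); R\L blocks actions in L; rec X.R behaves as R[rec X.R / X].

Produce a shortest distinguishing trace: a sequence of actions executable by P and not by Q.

P's transition system — 8 states:
  p0 = b.b.0 + (b.0 + (0 + 0)) + a.a.0 | (b.0 + (0 + 0)) + (a.(0 | 0 + a.0))\{a} ⊢ -a-> p1, -b-> p2, -b-> p3, -b-> p4
  p1 = a.0 | (b.0 + (0 + 0)) ⊢ -a-> p5, -b-> p6
  p2 = 0 ⊢ ∅
  p3 = a.a.0 | 0 ⊢ -a-> p6
  p4 = b.0 ⊢ -b-> p2
  p5 = 0 | (b.0 + (0 + 0)) ⊢ -b-> p7
  p6 = a.0 | 0 ⊢ -a-> p7
  p7 = 0 | 0 ⊢ ∅
Q's transition system — 8 states:
  q0 = b.b.0 + (b.0 + (0 + 0)) + a.a.0 | (a.0 + (0 + 0)) + (a.(0 | 0 + a.0))\{a} ⊢ -a-> q1, -a-> q2, -b-> q3, -b-> q4
  q1 = a.0 | (a.0 + (0 + 0)) ⊢ -a-> q5, -a-> q6
  q2 = a.a.0 | 0 ⊢ -a-> q6
  q3 = 0 ⊢ ∅
  q4 = b.0 ⊢ -b-> q3
  q5 = 0 | (a.0 + (0 + 0)) ⊢ -a-> q7
  q6 = a.0 | 0 ⊢ -a-> q7
  q7 = 0 | 0 ⊢ ∅
Executing ab from P (initial set {p0}):
  step 1 (a): {p1}
  step 2 (b): {p6}
  — P admits the full trace.
Executing ab from Q (initial set {q0}):
  step 1 (a): {q1, q2}
  step 2 (b): ∅ (Q stuck)

ab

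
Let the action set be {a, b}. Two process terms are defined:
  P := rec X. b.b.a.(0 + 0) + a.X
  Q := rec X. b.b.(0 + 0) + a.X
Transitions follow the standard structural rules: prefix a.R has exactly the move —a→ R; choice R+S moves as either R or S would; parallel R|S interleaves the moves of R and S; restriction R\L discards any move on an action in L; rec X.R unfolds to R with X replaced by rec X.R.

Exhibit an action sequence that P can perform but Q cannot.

P's transition system — 4 states:
  u0 = rec X. b.b.a.(0 + 0) + a.X ⊢ =a=> u0, =b=> u1
  u1 = b.a.(0 + 0) ⊢ =b=> u2
  u2 = a.(0 + 0) ⊢ =a=> u3
  u3 = 0 + 0 ⊢ deadlocked
Q's transition system — 3 states:
  v0 = rec X. b.b.(0 + 0) + a.X ⊢ =a=> v0, =b=> v1
  v1 = b.(0 + 0) ⊢ =b=> v2
  v2 = 0 + 0 ⊢ deadlocked
Run σ = ⟨bba⟩ on P: start {u0}
  [1] b ⇒ {u1}
  [2] b ⇒ {u2}
  [3] a ⇒ {u3}
  — P admits the full trace.
Run σ = ⟨bba⟩ on Q: start {v0}
  [1] b ⇒ {v1}
  [2] b ⇒ {v2}
  [3] a ⇒ ∅ (Q stuck)

bba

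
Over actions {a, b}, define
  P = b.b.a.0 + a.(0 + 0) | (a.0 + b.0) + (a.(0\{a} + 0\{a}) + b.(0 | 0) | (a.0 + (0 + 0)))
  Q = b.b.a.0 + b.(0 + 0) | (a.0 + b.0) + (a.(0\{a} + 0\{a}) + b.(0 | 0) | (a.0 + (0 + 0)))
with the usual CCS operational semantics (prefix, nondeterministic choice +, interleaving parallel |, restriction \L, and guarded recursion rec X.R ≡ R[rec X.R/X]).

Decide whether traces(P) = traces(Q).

Reachable graph of P (11 states):
  m0 = b.b.a.0 + a.(0 + 0) | (a.0 + b.0) + (a.(0\{a} + 0\{a}) + b.(0 | 0) | (a.0 + (0 + 0))) has moves =a=> m1, =a=> m2, =a=> m3, =a=> m4, =b=> m3, =b=> m5, =b=> m6
  m1 = (0 + 0) | (a.0 + b.0) has moves =a=> m7, =b=> m7
  m2 = 0\{a} + 0\{a} has moves ∅
  m3 = a.(0 + 0) | 0 has moves =a=> m7
  m4 = b.(0 | 0) | 0 has moves =b=> m8
  m5 = 0 | 0 | (a.0 + (0 + 0)) has moves =a=> m8
  m6 = b.a.0 has moves =b=> m9
  m7 = (0 + 0) | 0 has moves ∅
  m8 = 0 | 0 | 0 has moves ∅
  m9 = a.0 has moves =a=> m10
  m10 = 0 has moves ∅
Reachable graph of Q (11 states):
  n0 = b.b.a.0 + b.(0 + 0) | (a.0 + b.0) + (a.(0\{a} + 0\{a}) + b.(0 | 0) | (a.0 + (0 + 0))) has moves =a=> n1, =a=> n2, =a=> n3, =b=> n2, =b=> n4, =b=> n5, =b=> n6
  n1 = 0\{a} + 0\{a} has moves ∅
  n2 = b.(0 + 0) | 0 has moves =b=> n7
  n3 = b.(0 | 0) | 0 has moves =b=> n8
  n4 = (0 + 0) | (a.0 + b.0) has moves =a=> n7, =b=> n7
  n5 = 0 | 0 | (a.0 + (0 + 0)) has moves =a=> n8
  n6 = b.a.0 has moves =b=> n9
  n7 = (0 + 0) | 0 has moves ∅
  n8 = 0 | 0 | 0 has moves ∅
  n9 = a.0 has moves =a=> n10
  n10 = 0 has moves ∅
Executing aa from P (initial set {m0}):
  step 1 (a): {m1, m2, m3, m4}
  step 2 (a): {m7}
  P completes σ.
Executing aa from Q (initial set {n0}):
  step 1 (a): {n1, n2, n3}
  step 2 (a): ∅ (Q stuck)

traces(P) ≠ traces(Q) — witness ⟨aa⟩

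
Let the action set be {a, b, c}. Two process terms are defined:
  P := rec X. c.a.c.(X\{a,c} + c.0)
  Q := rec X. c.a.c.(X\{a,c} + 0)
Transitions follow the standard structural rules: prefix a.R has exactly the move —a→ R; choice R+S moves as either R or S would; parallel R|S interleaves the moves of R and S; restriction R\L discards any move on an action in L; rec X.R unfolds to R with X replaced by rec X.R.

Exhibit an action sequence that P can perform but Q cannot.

cacc

Reachable graph of P (5 states):
  p0 = rec X. c.a.c.(X\{a,c} + c.0) | =c=> p1
  p1 = a.c.((rec X. c.a.c.(X\{a,c} + c.0))\{a,c} + c.0) | =a=> p2
  p2 = c.((rec X. c.a.c.(X\{a,c} + c.0))\{a,c} + c.0) | =c=> p3
  p3 = (rec X. c.a.c.(X\{a,c} + c.0))\{a,c} + c.0 | =c=> p4
  p4 = 0 | stopped
Reachable graph of Q (4 states):
  q0 = rec X. c.a.c.(X\{a,c} + 0) | =c=> q1
  q1 = a.c.((rec X. c.a.c.(X\{a,c} + 0))\{a,c} + 0) | =a=> q2
  q2 = c.((rec X. c.a.c.(X\{a,c} + 0))\{a,c} + 0) | =c=> q3
  q3 = (rec X. c.a.c.(X\{a,c} + 0))\{a,c} + 0 | stopped
Executing cacc from P (initial set {p0}):
  [1] c ⇒ {p1}
  [2] a ⇒ {p2}
  [3] c ⇒ {p3}
  [4] c ⇒ {p4}
  ✓ P
Executing cacc from Q (initial set {q0}):
  [1] c ⇒ {q1}
  [2] a ⇒ {q2}
  [3] c ⇒ {q3}
  [4] c ⇒ ∅ (Q stuck)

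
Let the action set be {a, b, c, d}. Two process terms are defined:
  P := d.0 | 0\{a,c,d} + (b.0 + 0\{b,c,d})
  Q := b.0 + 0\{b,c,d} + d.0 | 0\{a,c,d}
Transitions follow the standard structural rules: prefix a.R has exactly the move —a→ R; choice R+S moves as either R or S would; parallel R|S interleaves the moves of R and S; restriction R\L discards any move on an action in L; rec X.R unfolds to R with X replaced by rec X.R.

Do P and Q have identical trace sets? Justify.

LTS(P): 3 reachable states
  m0 = d.0 | 0\{a,c,d} + (b.0 + 0\{b,c,d}) → =b=> m1, =d=> m2
  m1 = 0 → ·
  m2 = 0 | 0\{a,c,d} → ·
LTS(Q): 3 reachable states
  n0 = b.0 + 0\{b,c,d} + d.0 | 0\{a,c,d} → =b=> n1, =d=> n2
  n1 = 0 → ·
  n2 = 0 | 0\{a,c,d} → ·
Coarsest stable partition (strong bisimilarity classes):
  B0 = {m0, n0}
  B1 = {m1, m2, n1, n2}
m0 ∈ B0, n0 ∈ B0 → same block
Bisimilar ⇒ trace-equivalent.

YES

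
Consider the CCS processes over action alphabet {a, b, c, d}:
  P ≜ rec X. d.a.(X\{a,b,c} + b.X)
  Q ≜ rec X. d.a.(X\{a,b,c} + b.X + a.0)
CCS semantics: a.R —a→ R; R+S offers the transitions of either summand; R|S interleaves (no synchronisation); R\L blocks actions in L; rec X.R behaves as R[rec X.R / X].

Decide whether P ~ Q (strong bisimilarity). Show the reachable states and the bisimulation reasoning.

LTS(P): 4 reachable states
  m0 = rec X. d.a.(X\{a,b,c} + b.X) has moves --d--▸ m1
  m1 = a.((rec X. d.a.(X\{a,b,c} + b.X))\{a,b,c} + b.(rec X. d.a.(X\{a,b,c} + b.X))) has moves --a--▸ m2
  m2 = (rec X. d.a.(X\{a,b,c} + b.X))\{a,b,c} + b.(rec X. d.a.(X\{a,b,c} + b.X)) has moves --b--▸ m0, --d--▸ m3
  m3 = (a.((rec X. d.a.(X\{a,b,c} + b.X))\{a,b,c} + b.(rec X. d.a.(X\{a,b,c} + b.X))))\{a,b,c} has moves deadlocked
LTS(Q): 5 reachable states
  n0 = rec X. d.a.(X\{a,b,c} + b.X + a.0) has moves --d--▸ n1
  n1 = a.((rec X. d.a.(X\{a,b,c} + b.X + a.0))\{a,b,c} + b.(rec X. d.a.(X\{a,b,c} + b.X + a.0)) + a.0) has moves --a--▸ n2
  n2 = (rec X. d.a.(X\{a,b,c} + b.X + a.0))\{a,b,c} + b.(rec X. d.a.(X\{a,b,c} + b.X + a.0)) + a.0 has moves --a--▸ n3, --b--▸ n0, --d--▸ n4
  n3 = 0 has moves deadlocked
  n4 = (a.((rec X. d.a.(X\{a,b,c} + b.X + a.0))\{a,b,c} + b.(rec X. d.a.(X\{a,b,c} + b.X + a.0)) + a.0))\{a,b,c} has moves deadlocked
Partition-refinement fixed point:
  B0 = {m0}
  B1 = {m1}
  B2 = {m2}
  B3 = {m3, n3, n4}
  B4 = {n0}
  B5 = {n1}
  B6 = {n2}
m0 ∈ B0, n0 ∈ B4 → different blocks

not bisimilar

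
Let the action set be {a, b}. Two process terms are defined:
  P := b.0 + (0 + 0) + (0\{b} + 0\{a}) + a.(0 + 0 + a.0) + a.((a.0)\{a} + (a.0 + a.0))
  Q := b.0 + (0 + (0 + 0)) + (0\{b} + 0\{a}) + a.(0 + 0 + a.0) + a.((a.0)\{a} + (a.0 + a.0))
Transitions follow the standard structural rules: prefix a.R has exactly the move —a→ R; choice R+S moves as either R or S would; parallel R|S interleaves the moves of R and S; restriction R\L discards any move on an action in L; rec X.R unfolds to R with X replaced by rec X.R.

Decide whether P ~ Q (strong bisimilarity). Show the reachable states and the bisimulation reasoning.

YES

LTS(P): 4 reachable states
  m0 = b.0 + (0 + 0) + (0\{b} + 0\{a}) + a.(0 + 0 + a.0) + a.((a.0)\{a} + (a.0 + a.0)) ⊢ -a-> m1, -a-> m2, -b-> m3
  m1 = (a.0)\{a} + (a.0 + a.0) ⊢ -a-> m3
  m2 = 0 + 0 + a.0 ⊢ -a-> m3
  m3 = 0 ⊢ deadlocked
LTS(Q): 4 reachable states
  n0 = b.0 + (0 + (0 + 0)) + (0\{b} + 0\{a}) + a.(0 + 0 + a.0) + a.((a.0)\{a} + (a.0 + a.0)) ⊢ -a-> n1, -a-> n2, -b-> n3
  n1 = (a.0)\{a} + (a.0 + a.0) ⊢ -a-> n3
  n2 = 0 + 0 + a.0 ⊢ -a-> n3
  n3 = 0 ⊢ deadlocked
Coarsest stable partition (strong bisimilarity classes):
  B0 = {m0, n0}
  B1 = {m1, m2, n1, n2}
  B2 = {m3, n3}
m0 ∈ B0, n0 ∈ B0 → same block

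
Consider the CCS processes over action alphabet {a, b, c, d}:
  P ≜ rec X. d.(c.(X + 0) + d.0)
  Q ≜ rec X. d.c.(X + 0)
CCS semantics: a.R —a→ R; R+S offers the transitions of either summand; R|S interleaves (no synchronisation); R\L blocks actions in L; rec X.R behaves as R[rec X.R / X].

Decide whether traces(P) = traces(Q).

LTS(P): 4 reachable states
  m0 = rec X. d.(c.(X + 0) + d.0) has moves —d→ m1
  m1 = c.((rec X. d.(c.(X + 0) + d.0)) + 0) + d.0 has moves —c→ m2, —d→ m3
  m2 = (rec X. d.(c.(X + 0) + d.0)) + 0 has moves —d→ m1
  m3 = 0 has moves stopped
LTS(Q): 3 reachable states
  n0 = rec X. d.c.(X + 0) has moves —d→ n1
  n1 = c.((rec X. d.c.(X + 0)) + 0) has moves —c→ n2
  n2 = (rec X. d.c.(X + 0)) + 0 has moves —d→ n1
Executing dd from P (initial set {m0}):
  after d @ step 1: {m1}
  after d @ step 2: {m3}
  ✓ P
Executing dd from Q (initial set {n0}):
  after d @ step 1: {n1}
  after d @ step 2: ∅  — Q cannot continue

trace-distinct — witness ⟨dd⟩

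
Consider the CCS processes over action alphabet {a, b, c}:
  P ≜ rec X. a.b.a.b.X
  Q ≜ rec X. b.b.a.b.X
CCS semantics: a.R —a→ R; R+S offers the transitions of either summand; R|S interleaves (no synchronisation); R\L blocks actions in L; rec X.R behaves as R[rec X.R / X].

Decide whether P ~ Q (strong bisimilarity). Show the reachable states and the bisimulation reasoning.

P's transition system — 4 states:
  s0 = rec X. a.b.a.b.X has moves —a→ s1
  s1 = b.a.b.(rec X. a.b.a.b.X) has moves —b→ s2
  s2 = a.b.(rec X. a.b.a.b.X) has moves —a→ s3
  s3 = b.(rec X. a.b.a.b.X) has moves —b→ s0
Q's transition system — 4 states:
  t0 = rec X. b.b.a.b.X has moves —b→ t1
  t1 = b.a.b.(rec X. b.b.a.b.X) has moves —b→ t2
  t2 = a.b.(rec X. b.b.a.b.X) has moves —a→ t3
  t3 = b.(rec X. b.b.a.b.X) has moves —b→ t0
Coarsest stable partition (strong bisimilarity classes):
  B0 = {s0, s2}
  B1 = {s1, s3}
  B2 = {t0}
  B3 = {t1}
  B4 = {t2}
  B5 = {t3}
s0 ∈ B0, t0 ∈ B2 → different blocks

P ≁ Q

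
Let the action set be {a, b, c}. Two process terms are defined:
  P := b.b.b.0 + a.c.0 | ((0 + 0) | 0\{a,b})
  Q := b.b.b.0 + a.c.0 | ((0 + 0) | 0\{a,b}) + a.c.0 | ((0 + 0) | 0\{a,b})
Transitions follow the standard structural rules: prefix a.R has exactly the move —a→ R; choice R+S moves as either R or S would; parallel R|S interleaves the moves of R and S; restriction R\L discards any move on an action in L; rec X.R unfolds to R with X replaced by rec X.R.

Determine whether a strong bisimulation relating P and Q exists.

YES

Reachable graph of P (6 states):
  p0 = b.b.b.0 + a.c.0 | ((0 + 0) | 0\{a,b}) has moves --a--▸ p1, --b--▸ p2
  p1 = c.0 | ((0 + 0) | 0\{a,b}) has moves --c--▸ p3
  p2 = b.b.0 has moves --b--▸ p4
  p3 = 0 | ((0 + 0) | 0\{a,b}) has moves stopped
  p4 = b.0 has moves --b--▸ p5
  p5 = 0 has moves stopped
Reachable graph of Q (6 states):
  q0 = b.b.b.0 + a.c.0 | ((0 + 0) | 0\{a,b}) + a.c.0 | ((0 + 0) | 0\{a,b}) has moves --a--▸ q1, --b--▸ q2
  q1 = c.0 | ((0 + 0) | 0\{a,b}) has moves --c--▸ q3
  q2 = b.b.0 has moves --b--▸ q4
  q3 = 0 | ((0 + 0) | 0\{a,b}) has moves stopped
  q4 = b.0 has moves --b--▸ q5
  q5 = 0 has moves stopped
Bisimilarity quotient blocks:
  B0 = {p0, q0}
  B1 = {p2, q2}
  B2 = {p4, q4}
  B3 = {p3, p5, q3, q5}
  B4 = {p1, q1}
p0 ∈ B0, q0 ∈ B0 → same block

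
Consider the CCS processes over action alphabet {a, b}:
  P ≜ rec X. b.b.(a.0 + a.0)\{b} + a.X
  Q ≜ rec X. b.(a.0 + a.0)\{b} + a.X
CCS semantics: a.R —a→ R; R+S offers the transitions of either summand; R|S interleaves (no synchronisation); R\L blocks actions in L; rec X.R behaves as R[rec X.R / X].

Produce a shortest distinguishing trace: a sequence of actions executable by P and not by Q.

bb

Reachable graph of P (4 states):
  m0 = rec X. b.b.(a.0 + a.0)\{b} + a.X has moves —a→ m0, —b→ m1
  m1 = b.(a.0 + a.0)\{b} has moves —b→ m2
  m2 = (a.0 + a.0)\{b} has moves —a→ m3
  m3 = 0\{b} has moves ·
Reachable graph of Q (3 states):
  n0 = rec X. b.(a.0 + a.0)\{b} + a.X has moves —a→ n0, —b→ n1
  n1 = (a.0 + a.0)\{b} has moves —a→ n2
  n2 = 0\{b} has moves ·
Trace ⟨bb⟩ through P, begin at {m0}:
  after b @ step 1: {m1}
  after b @ step 2: {m2}
  ✓ P
Trace ⟨bb⟩ through Q, begin at {n0}:
  after b @ step 1: {n1}
  after b @ step 2: ∅  — Q cannot continue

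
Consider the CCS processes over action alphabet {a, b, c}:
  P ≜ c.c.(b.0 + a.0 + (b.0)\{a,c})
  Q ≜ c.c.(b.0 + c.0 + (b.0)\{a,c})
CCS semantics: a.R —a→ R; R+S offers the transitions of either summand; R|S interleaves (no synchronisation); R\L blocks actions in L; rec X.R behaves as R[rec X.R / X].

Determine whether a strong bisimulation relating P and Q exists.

P ≁ Q

LTS(P): 5 reachable states
  m0 = c.c.(b.0 + a.0 + (b.0)\{a,c}) → -c-> m1
  m1 = c.(b.0 + a.0 + (b.0)\{a,c}) → -c-> m2
  m2 = b.0 + a.0 + (b.0)\{a,c} → -a-> m3, -b-> m3, -b-> m4
  m3 = 0 → ∅
  m4 = 0\{a,c} → ∅
LTS(Q): 5 reachable states
  n0 = c.c.(b.0 + c.0 + (b.0)\{a,c}) → -c-> n1
  n1 = c.(b.0 + c.0 + (b.0)\{a,c}) → -c-> n2
  n2 = b.0 + c.0 + (b.0)\{a,c} → -b-> n3, -b-> n4, -c-> n3
  n3 = 0 → ∅
  n4 = 0\{a,c} → ∅
Coarsest stable partition (strong bisimilarity classes):
  B0 = {m0}
  B1 = {m1}
  B2 = {m2}
  B3 = {m3, m4, n3, n4}
  B4 = {n0}
  B5 = {n1}
  B6 = {n2}
m0 ∈ B0, n0 ∈ B4 → different blocks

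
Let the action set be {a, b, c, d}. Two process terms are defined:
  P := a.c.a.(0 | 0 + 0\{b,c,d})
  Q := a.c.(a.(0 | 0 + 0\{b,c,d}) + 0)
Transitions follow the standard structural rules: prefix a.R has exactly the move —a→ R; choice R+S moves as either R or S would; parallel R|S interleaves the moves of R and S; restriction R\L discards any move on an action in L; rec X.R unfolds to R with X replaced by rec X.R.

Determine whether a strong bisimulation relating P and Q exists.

Reachable graph of P (4 states):
  s0 = a.c.a.(0 | 0 + 0\{b,c,d}) | =a=> s1
  s1 = c.a.(0 | 0 + 0\{b,c,d}) | =c=> s2
  s2 = a.(0 | 0 + 0\{b,c,d}) | =a=> s3
  s3 = 0 | 0 + 0\{b,c,d} | (no moves)
Reachable graph of Q (4 states):
  t0 = a.c.(a.(0 | 0 + 0\{b,c,d}) + 0) | =a=> t1
  t1 = c.(a.(0 | 0 + 0\{b,c,d}) + 0) | =c=> t2
  t2 = a.(0 | 0 + 0\{b,c,d}) + 0 | =a=> t3
  t3 = 0 | 0 + 0\{b,c,d} | (no moves)
Bisimilarity quotient blocks:
  B0 = {s0, t0}
  B1 = {s1, t1}
  B2 = {s2, t2}
  B3 = {s3, t3}
s0 ∈ B0, t0 ∈ B0 → same block

P ~ Q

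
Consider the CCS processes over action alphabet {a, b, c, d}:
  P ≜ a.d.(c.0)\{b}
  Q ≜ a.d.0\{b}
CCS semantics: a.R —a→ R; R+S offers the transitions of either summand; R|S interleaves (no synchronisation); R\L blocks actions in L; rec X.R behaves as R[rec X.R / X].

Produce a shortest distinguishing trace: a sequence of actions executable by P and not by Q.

adc

LTS(P): 4 reachable states
  m0 = a.d.(c.0)\{b} | ··a··> m1
  m1 = d.(c.0)\{b} | ··d··> m2
  m2 = (c.0)\{b} | ··c··> m3
  m3 = 0\{b} | ·
LTS(Q): 3 reachable states
  n0 = a.d.0\{b} | ··a··> n1
  n1 = d.0\{b} | ··d··> n2
  n2 = 0\{b} | ·
Executing adc from P (initial set {m0}):
  after a @ step 1: {m1}
  after d @ step 2: {m2}
  after c @ step 3: {m3}
  ✓ P
Executing adc from Q (initial set {n0}):
  after a @ step 1: {n1}
  after d @ step 2: {n2}
  after c @ step 3: ∅ (Q stuck)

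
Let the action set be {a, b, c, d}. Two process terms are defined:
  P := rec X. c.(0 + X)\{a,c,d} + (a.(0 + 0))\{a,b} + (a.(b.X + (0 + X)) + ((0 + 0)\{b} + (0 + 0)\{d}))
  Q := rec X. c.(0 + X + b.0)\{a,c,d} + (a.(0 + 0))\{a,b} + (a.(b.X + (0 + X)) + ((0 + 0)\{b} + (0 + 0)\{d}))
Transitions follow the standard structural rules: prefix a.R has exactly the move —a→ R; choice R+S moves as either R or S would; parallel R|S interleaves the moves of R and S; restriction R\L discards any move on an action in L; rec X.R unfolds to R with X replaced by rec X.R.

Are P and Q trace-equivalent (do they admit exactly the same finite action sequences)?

trace-distinct — witness ⟨cb⟩

Reachable graph of P (3 states):
  u0 = rec X. c.(0 + X)\{a,c,d} + (a.(0 + 0))\{a,b} + (a.(b.X + (0 + X)) + ((0 + 0)\{b} + (0 + 0)\{d})) :: --a--▸ u1, --c--▸ u2
  u1 = b.(rec X. c.(0 + X)\{a,c,d} + (a.(0 + 0))\{a,b} + (a.(b.X + (0 + X)) + ((0 + 0)\{b} + (0 + 0)\{d}))) + (0 + (rec X. c.(0 + X)\{a,c,d} + (a.(0 + 0))\{a,b} + (a.(b.X + (0 + X)) + ((0 + 0)\{b} + (0 + 0)\{d})))) :: --a--▸ u1, --b--▸ u0, --c--▸ u2
  u2 = (0 + (rec X. c.(0 + X)\{a,c,d} + (a.(0 + 0))\{a,b} + (a.(b.X + (0 + X)) + ((0 + 0)\{b} + (0 + 0)\{d}))))\{a,c,d} :: (no moves)
Reachable graph of Q (4 states):
  v0 = rec X. c.(0 + X + b.0)\{a,c,d} + (a.(0 + 0))\{a,b} + (a.(b.X + (0 + X)) + ((0 + 0)\{b} + (0 + 0)\{d})) :: --a--▸ v1, --c--▸ v2
  v1 = b.(rec X. c.(0 + X + b.0)\{a,c,d} + (a.(0 + 0))\{a,b} + (a.(b.X + (0 + X)) + ((0 + 0)\{b} + (0 + 0)\{d}))) + (0 + (rec X. c.(0 + X + b.0)\{a,c,d} + (a.(0 + 0))\{a,b} + (a.(b.X + (0 + X)) + ((0 + 0)\{b} + (0 + 0)\{d})))) :: --a--▸ v1, --b--▸ v0, --c--▸ v2
  v2 = (0 + (rec X. c.(0 + X + b.0)\{a,c,d} + (a.(0 + 0))\{a,b} + (a.(b.X + (0 + X)) + ((0 + 0)\{b} + (0 + 0)\{d}))) + b.0)\{a,c,d} :: --b--▸ v3
  v3 = 0\{a,c,d} :: (no moves)
Run σ = ⟨cb⟩ on Q: start {v0}
  step 1 (c): {v2}
  step 2 (b): {v3}
  — Q admits the full trace.
Run σ = ⟨cb⟩ on P: start {u0}
  step 1 (c): {u2}
  step 2 (b): ∅ (P stuck)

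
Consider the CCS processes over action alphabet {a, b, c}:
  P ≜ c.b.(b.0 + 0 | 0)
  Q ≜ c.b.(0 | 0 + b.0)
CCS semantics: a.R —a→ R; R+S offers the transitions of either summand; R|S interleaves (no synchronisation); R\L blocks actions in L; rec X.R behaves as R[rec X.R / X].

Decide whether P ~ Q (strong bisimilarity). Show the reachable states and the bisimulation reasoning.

P ~ Q

LTS(P): 4 reachable states
  m0 = c.b.(b.0 + 0 | 0) ⊢ ··c··> m1
  m1 = b.(b.0 + 0 | 0) ⊢ ··b··> m2
  m2 = b.0 + 0 | 0 ⊢ ··b··> m3
  m3 = 0 ⊢ ·
LTS(Q): 4 reachable states
  n0 = c.b.(0 | 0 + b.0) ⊢ ··c··> n1
  n1 = b.(0 | 0 + b.0) ⊢ ··b··> n2
  n2 = 0 | 0 + b.0 ⊢ ··b··> n3
  n3 = 0 ⊢ ·
Partition-refinement fixed point:
  B0 = {m0, n0}
  B1 = {m1, n1}
  B2 = {m2, n2}
  B3 = {m3, n3}
m0 ∈ B0, n0 ∈ B0 → same block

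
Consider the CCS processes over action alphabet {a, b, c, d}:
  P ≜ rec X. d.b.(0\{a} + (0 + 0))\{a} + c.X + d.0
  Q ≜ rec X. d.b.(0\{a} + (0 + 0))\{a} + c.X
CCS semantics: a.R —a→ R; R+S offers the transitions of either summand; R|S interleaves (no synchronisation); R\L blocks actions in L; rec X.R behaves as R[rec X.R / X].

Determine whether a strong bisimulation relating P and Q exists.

P ≁ Q

P's transition system — 4 states:
  s0 = rec X. d.b.(0\{a} + (0 + 0))\{a} + c.X + d.0 | --c--▸ s0, --d--▸ s1, --d--▸ s2
  s1 = 0 | deadlocked
  s2 = b.(0\{a} + (0 + 0))\{a} | --b--▸ s3
  s3 = (0\{a} + (0 + 0))\{a} | deadlocked
Q's transition system — 3 states:
  t0 = rec X. d.b.(0\{a} + (0 + 0))\{a} + c.X | --c--▸ t0, --d--▸ t1
  t1 = b.(0\{a} + (0 + 0))\{a} | --b--▸ t2
  t2 = (0\{a} + (0 + 0))\{a} | deadlocked
Coarsest stable partition (strong bisimilarity classes):
  B0 = {s0}
  B1 = {s2, t1}
  B2 = {s1, s3, t2}
  B3 = {t0}
s0 ∈ B0, t0 ∈ B3 → different blocks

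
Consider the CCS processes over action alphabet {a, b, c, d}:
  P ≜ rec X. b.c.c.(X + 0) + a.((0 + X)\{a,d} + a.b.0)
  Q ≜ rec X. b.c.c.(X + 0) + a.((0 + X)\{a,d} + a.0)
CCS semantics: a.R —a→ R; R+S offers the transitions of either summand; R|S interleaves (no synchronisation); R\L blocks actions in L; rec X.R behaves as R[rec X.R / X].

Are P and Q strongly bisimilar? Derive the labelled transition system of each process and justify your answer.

Reachable graph of P (10 states):
  u0 = rec X. b.c.c.(X + 0) + a.((0 + X)\{a,d} + a.b.0) has moves ··a··> u1, ··b··> u2
  u1 = (0 + (rec X. b.c.c.(X + 0) + a.((0 + X)\{a,d} + a.b.0)))\{a,d} + a.b.0 has moves ··a··> u3, ··b··> u4
  u2 = c.c.((rec X. b.c.c.(X + 0) + a.((0 + X)\{a,d} + a.b.0)) + 0) has moves ··c··> u5
  u3 = b.0 has moves ··b··> u6
  u4 = (c.c.((rec X. b.c.c.(X + 0) + a.((0 + X)\{a,d} + a.b.0)) + 0))\{a,d} has moves ··c··> u7
  u5 = c.((rec X. b.c.c.(X + 0) + a.((0 + X)\{a,d} + a.b.0)) + 0) has moves ··c··> u8
  u6 = 0 has moves ·
  u7 = (c.((rec X. b.c.c.(X + 0) + a.((0 + X)\{a,d} + a.b.0)) + 0))\{a,d} has moves ··c··> u9
  u8 = (rec X. b.c.c.(X + 0) + a.((0 + X)\{a,d} + a.b.0)) + 0 has moves ··a··> u1, ··b··> u2
  u9 = ((rec X. b.c.c.(X + 0) + a.((0 + X)\{a,d} + a.b.0)) + 0)\{a,d} has moves ··b··> u4
Reachable graph of Q (9 states):
  v0 = rec X. b.c.c.(X + 0) + a.((0 + X)\{a,d} + a.0) has moves ··a··> v1, ··b··> v2
  v1 = (0 + (rec X. b.c.c.(X + 0) + a.((0 + X)\{a,d} + a.0)))\{a,d} + a.0 has moves ··a··> v3, ··b··> v4
  v2 = c.c.((rec X. b.c.c.(X + 0) + a.((0 + X)\{a,d} + a.0)) + 0) has moves ··c··> v5
  v3 = 0 has moves ·
  v4 = (c.c.((rec X. b.c.c.(X + 0) + a.((0 + X)\{a,d} + a.0)) + 0))\{a,d} has moves ··c··> v6
  v5 = c.((rec X. b.c.c.(X + 0) + a.((0 + X)\{a,d} + a.0)) + 0) has moves ··c··> v7
  v6 = (c.((rec X. b.c.c.(X + 0) + a.((0 + X)\{a,d} + a.0)) + 0))\{a,d} has moves ··c··> v8
  v7 = (rec X. b.c.c.(X + 0) + a.((0 + X)\{a,d} + a.0)) + 0 has moves ··a··> v1, ··b··> v2
  v8 = ((rec X. b.c.c.(X + 0) + a.((0 + X)\{a,d} + a.0)) + 0)\{a,d} has moves ··b··> v4
Partition-refinement fixed point:
  B0 = {u0, u8}
  B1 = {u1}
  B2 = {u3}
  B3 = {u6, v3}
  B4 = {u4, v4}
  B5 = {u7, v6}
  B6 = {u9, v8}
  B7 = {u2}
  B8 = {u5}
  B9 = {v0, v7}
  B10 = {v1}
  B11 = {v2}
  B12 = {v5}
u0 ∈ B0, v0 ∈ B9 → different blocks

P ≁ Q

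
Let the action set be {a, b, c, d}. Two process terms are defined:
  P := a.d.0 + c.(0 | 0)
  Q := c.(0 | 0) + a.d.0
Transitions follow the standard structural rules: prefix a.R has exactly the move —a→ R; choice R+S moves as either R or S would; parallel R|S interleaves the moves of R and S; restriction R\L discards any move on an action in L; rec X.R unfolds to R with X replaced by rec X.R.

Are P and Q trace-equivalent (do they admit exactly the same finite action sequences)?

trace-equivalent

Reachable graph of P (4 states):
  p0 = a.d.0 + c.(0 | 0) :: —a→ p1, —c→ p2
  p1 = d.0 :: —d→ p3
  p2 = 0 | 0 :: deadlocked
  p3 = 0 :: deadlocked
Reachable graph of Q (4 states):
  q0 = c.(0 | 0) + a.d.0 :: —a→ q1, —c→ q2
  q1 = d.0 :: —d→ q3
  q2 = 0 | 0 :: deadlocked
  q3 = 0 :: deadlocked
Coarsest stable partition (strong bisimilarity classes):
  B0 = {p0, q0}
  B1 = {p2, p3, q2, q3}
  B2 = {p1, q1}
p0 ∈ B0, q0 ∈ B0 → same block
Bisimilar ⇒ trace-equivalent.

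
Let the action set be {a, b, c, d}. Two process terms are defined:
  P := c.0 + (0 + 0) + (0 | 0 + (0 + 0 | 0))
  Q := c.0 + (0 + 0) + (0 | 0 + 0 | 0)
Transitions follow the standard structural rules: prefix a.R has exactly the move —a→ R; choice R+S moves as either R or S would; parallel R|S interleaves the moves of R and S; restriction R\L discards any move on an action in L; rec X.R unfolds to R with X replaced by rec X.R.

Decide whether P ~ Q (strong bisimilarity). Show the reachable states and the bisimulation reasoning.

P ~ Q

LTS(P): 2 reachable states
  s0 = c.0 + (0 + 0) + (0 | 0 + (0 + 0 | 0)) :: --c--▸ s1
  s1 = 0 :: stopped
LTS(Q): 2 reachable states
  t0 = c.0 + (0 + 0) + (0 | 0 + 0 | 0) :: --c--▸ t1
  t1 = 0 :: stopped
Partition-refinement fixed point:
  B0 = {s0, t0}
  B1 = {s1, t1}
s0 ∈ B0, t0 ∈ B0 → same block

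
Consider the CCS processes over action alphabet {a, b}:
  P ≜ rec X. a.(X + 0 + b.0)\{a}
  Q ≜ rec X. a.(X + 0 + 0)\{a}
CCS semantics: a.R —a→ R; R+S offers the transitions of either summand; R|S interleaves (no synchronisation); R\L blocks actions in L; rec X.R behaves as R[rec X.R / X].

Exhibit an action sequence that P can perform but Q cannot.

ab

P's transition system — 3 states:
  m0 = rec X. a.(X + 0 + b.0)\{a} ⊢ —a→ m1
  m1 = ((rec X. a.(X + 0 + b.0)\{a}) + 0 + b.0)\{a} ⊢ —b→ m2
  m2 = 0\{a} ⊢ (no moves)
Q's transition system — 2 states:
  n0 = rec X. a.(X + 0 + 0)\{a} ⊢ —a→ n1
  n1 = ((rec X. a.(X + 0 + 0)\{a}) + 0 + 0)\{a} ⊢ (no moves)
Run σ = ⟨ab⟩ on P: start {m0}
  [1] a ⇒ {m1}
  [2] b ⇒ {m2}
  P completes σ.
Run σ = ⟨ab⟩ on Q: start {n0}
  [1] a ⇒ {n1}
  [2] b ⇒ no successor for Q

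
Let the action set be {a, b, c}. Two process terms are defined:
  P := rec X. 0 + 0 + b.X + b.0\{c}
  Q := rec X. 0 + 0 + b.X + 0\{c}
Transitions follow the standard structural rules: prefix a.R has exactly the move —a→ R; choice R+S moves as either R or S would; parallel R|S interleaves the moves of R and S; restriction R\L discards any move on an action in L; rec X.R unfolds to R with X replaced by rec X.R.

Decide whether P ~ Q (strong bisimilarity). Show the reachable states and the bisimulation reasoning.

Reachable graph of P (2 states):
  u0 = rec X. 0 + 0 + b.X + b.0\{c} :: -b-> u0, -b-> u1
  u1 = 0\{c} :: deadlocked
Reachable graph of Q (1 states):
  v0 = rec X. 0 + 0 + b.X + 0\{c} :: -b-> v0
Coarsest stable partition (strong bisimilarity classes):
  B0 = {u0}
  B1 = {u1}
  B2 = {v0}
u0 ∈ B0, v0 ∈ B2 → different blocks

P ≁ Q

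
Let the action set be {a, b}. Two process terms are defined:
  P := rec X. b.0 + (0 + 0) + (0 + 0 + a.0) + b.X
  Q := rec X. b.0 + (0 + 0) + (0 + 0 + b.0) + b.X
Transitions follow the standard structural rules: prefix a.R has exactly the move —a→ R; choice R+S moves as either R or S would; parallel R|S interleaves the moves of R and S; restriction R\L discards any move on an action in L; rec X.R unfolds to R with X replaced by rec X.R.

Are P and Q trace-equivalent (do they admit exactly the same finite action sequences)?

NO — witness ⟨a⟩

Reachable graph of P (2 states):
  p0 = rec X. b.0 + (0 + 0) + (0 + 0 + a.0) + b.X ⊢ -a-> p1, -b-> p0, -b-> p1
  p1 = 0 ⊢ ∅
Reachable graph of Q (2 states):
  q0 = rec X. b.0 + (0 + 0) + (0 + 0 + b.0) + b.X ⊢ -b-> q0, -b-> q1
  q1 = 0 ⊢ ∅
Executing a from P (initial set {p0}):
  [1] a ⇒ {p1}
  ✓ P
Executing a from Q (initial set {q0}):
  [1] a ⇒ ∅  — Q cannot continue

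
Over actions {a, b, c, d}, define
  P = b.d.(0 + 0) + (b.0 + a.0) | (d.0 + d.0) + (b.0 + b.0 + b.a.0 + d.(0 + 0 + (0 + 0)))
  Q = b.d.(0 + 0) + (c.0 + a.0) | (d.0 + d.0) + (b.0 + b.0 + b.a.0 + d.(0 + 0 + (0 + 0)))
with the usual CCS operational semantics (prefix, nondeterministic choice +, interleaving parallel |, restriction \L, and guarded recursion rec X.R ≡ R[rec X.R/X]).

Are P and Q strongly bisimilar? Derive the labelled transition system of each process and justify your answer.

not bisimilar

LTS(P): 9 reachable states
  p0 = b.d.(0 + 0) + (b.0 + a.0) | (d.0 + d.0) + (b.0 + b.0 + b.a.0 + d.(0 + 0 + (0 + 0))) :: ··a··> p1, ··b··> p1, ··b··> p2, ··b··> p3, ··b··> p4, ··d··> p5, ··d··> p6
  p1 = 0 | (d.0 + d.0) :: ··d··> p7
  p2 = 0 :: ∅
  p3 = a.0 :: ··a··> p2
  p4 = d.(0 + 0) :: ··d··> p8
  p5 = (b.0 + a.0) | 0 :: ··a··> p7, ··b··> p7
  p6 = 0 + 0 + (0 + 0) :: ∅
  p7 = 0 | 0 :: ∅
  p8 = 0 + 0 :: ∅
LTS(Q): 9 reachable states
  q0 = b.d.(0 + 0) + (c.0 + a.0) | (d.0 + d.0) + (b.0 + b.0 + b.a.0 + d.(0 + 0 + (0 + 0))) :: ··a··> q1, ··b··> q2, ··b··> q3, ··b··> q4, ··c··> q1, ··d··> q5, ··d··> q6
  q1 = 0 | (d.0 + d.0) :: ··d··> q7
  q2 = 0 :: ∅
  q3 = a.0 :: ··a··> q2
  q4 = d.(0 + 0) :: ··d··> q8
  q5 = (c.0 + a.0) | 0 :: ··a··> q7, ··c··> q7
  q6 = 0 + 0 + (0 + 0) :: ∅
  q7 = 0 | 0 :: ∅
  q8 = 0 + 0 :: ∅
Coarsest stable partition (strong bisimilarity classes):
  B0 = {p0}
  B1 = {p1, p4, q1, q4}
  B2 = {p2, p6, p7, p8, q2, q6, q7, q8}
  B3 = {p3, q3}
  B4 = {p5}
  B5 = {q0}
  B6 = {q5}
p0 ∈ B0, q0 ∈ B5 → different blocks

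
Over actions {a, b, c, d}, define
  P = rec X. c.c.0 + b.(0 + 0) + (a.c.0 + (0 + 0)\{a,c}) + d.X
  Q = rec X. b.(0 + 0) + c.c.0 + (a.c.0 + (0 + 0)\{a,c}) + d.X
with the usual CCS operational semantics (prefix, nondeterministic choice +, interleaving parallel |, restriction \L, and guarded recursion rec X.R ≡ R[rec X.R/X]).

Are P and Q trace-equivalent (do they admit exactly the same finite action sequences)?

P's transition system — 4 states:
  u0 = rec X. c.c.0 + b.(0 + 0) + (a.c.0 + (0 + 0)\{a,c}) + d.X → —a→ u1, —b→ u2, —c→ u1, —d→ u0
  u1 = c.0 → —c→ u3
  u2 = 0 + 0 → ∅
  u3 = 0 → ∅
Q's transition system — 4 states:
  v0 = rec X. b.(0 + 0) + c.c.0 + (a.c.0 + (0 + 0)\{a,c}) + d.X → —a→ v1, —b→ v2, —c→ v1, —d→ v0
  v1 = c.0 → —c→ v3
  v2 = 0 + 0 → ∅
  v3 = 0 → ∅
Coarsest stable partition (strong bisimilarity classes):
  B0 = {u0, v0}
  B1 = {u1, v1}
  B2 = {u2, u3, v2, v3}
u0 ∈ B0, v0 ∈ B0 → same block
Bisimilar ⇒ trace-equivalent.

traces(P) = traces(Q)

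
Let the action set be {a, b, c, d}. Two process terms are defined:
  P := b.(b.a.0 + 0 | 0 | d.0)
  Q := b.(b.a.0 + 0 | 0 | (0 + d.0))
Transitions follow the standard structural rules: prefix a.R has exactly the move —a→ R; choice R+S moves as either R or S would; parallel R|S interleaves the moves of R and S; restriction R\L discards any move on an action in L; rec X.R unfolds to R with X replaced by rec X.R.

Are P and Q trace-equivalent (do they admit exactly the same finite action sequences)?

LTS(P): 5 reachable states
  m0 = b.(b.a.0 + 0 | 0 | d.0) → -b-> m1
  m1 = b.a.0 + 0 | 0 | d.0 → -b-> m2, -d-> m3
  m2 = a.0 → -a-> m4
  m3 = 0 | 0 | 0 → deadlocked
  m4 = 0 → deadlocked
LTS(Q): 5 reachable states
  n0 = b.(b.a.0 + 0 | 0 | (0 + d.0)) → -b-> n1
  n1 = b.a.0 + 0 | 0 | (0 + d.0) → -b-> n2, -d-> n3
  n2 = a.0 → -a-> n4
  n3 = 0 | 0 | 0 → deadlocked
  n4 = 0 → deadlocked
Coarsest stable partition (strong bisimilarity classes):
  B0 = {m0, n0}
  B1 = {m1, n1}
  B2 = {m2, n2}
  B3 = {m3, m4, n3, n4}
m0 ∈ B0, n0 ∈ B0 → same block
Bisimilar ⇒ trace-equivalent.

trace-equivalent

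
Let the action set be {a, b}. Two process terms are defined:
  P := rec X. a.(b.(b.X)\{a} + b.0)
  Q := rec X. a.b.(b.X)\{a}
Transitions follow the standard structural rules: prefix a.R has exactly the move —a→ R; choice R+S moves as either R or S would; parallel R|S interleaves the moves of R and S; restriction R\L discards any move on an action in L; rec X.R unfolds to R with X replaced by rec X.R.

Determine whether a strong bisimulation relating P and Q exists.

Reachable graph of P (5 states):
  p0 = rec X. a.(b.(b.X)\{a} + b.0) :: --a--▸ p1
  p1 = b.(b.(rec X. a.(b.(b.X)\{a} + b.0)))\{a} + b.0 :: --b--▸ p2, --b--▸ p3
  p2 = (b.(rec X. a.(b.(b.X)\{a} + b.0)))\{a} :: --b--▸ p4
  p3 = 0 :: deadlocked
  p4 = (rec X. a.(b.(b.X)\{a} + b.0))\{a} :: deadlocked
Reachable graph of Q (4 states):
  q0 = rec X. a.b.(b.X)\{a} :: --a--▸ q1
  q1 = b.(b.(rec X. a.b.(b.X)\{a}))\{a} :: --b--▸ q2
  q2 = (b.(rec X. a.b.(b.X)\{a}))\{a} :: --b--▸ q3
  q3 = (rec X. a.b.(b.X)\{a})\{a} :: deadlocked
Partition-refinement fixed point:
  B0 = {p0}
  B1 = {p1}
  B2 = {p2, q2}
  B3 = {p3, p4, q3}
  B4 = {q0}
  B5 = {q1}
p0 ∈ B0, q0 ∈ B4 → different blocks

not bisimilar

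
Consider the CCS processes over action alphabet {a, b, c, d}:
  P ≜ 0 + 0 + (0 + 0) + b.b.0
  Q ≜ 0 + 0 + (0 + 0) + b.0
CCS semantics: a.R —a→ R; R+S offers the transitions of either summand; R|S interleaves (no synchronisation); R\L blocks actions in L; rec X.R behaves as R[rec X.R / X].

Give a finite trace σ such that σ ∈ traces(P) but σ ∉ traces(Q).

LTS(P): 3 reachable states
  m0 = 0 + 0 + (0 + 0) + b.b.0 ⊢ -b-> m1
  m1 = b.0 ⊢ -b-> m2
  m2 = 0 ⊢ deadlocked
LTS(Q): 2 reachable states
  n0 = 0 + 0 + (0 + 0) + b.0 ⊢ -b-> n1
  n1 = 0 ⊢ deadlocked
Run σ = ⟨bb⟩ on P: start {m0}
  [1] b ⇒ {m1}
  [2] b ⇒ {m2}
  ✓ P
Run σ = ⟨bb⟩ on Q: start {n0}
  [1] b ⇒ {n1}
  [2] b ⇒ no successor for Q

bb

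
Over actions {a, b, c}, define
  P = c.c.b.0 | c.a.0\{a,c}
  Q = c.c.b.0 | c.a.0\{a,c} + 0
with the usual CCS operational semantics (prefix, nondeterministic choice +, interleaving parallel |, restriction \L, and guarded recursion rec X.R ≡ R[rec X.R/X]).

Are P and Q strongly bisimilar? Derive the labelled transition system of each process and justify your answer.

P's transition system — 12 states:
  u0 = c.c.b.0 | c.a.0\{a,c} | ··c··> u1, ··c··> u2
  u1 = c.b.0 | c.a.0\{a,c} | ··c··> u3, ··c··> u4
  u2 = c.c.b.0 | a.0\{a,c} | ··a··> u5, ··c··> u4
  u3 = b.0 | c.a.0\{a,c} | ··b··> u6, ··c··> u7
  u4 = c.b.0 | a.0\{a,c} | ··a··> u8, ··c··> u7
  u5 = c.c.b.0 | 0\{a,c} | ··c··> u8
  u6 = 0 | c.a.0\{a,c} | ··c··> u9
  u7 = b.0 | a.0\{a,c} | ··a··> u10, ··b··> u9
  u8 = c.b.0 | 0\{a,c} | ··c··> u10
  u9 = 0 | a.0\{a,c} | ··a··> u11
  u10 = b.0 | 0\{a,c} | ··b··> u11
  u11 = 0 | 0\{a,c} | deadlocked
Q's transition system — 12 states:
  v0 = c.c.b.0 | c.a.0\{a,c} + 0 | ··c··> v1, ··c··> v2
  v1 = c.b.0 | c.a.0\{a,c} | ··c··> v3, ··c··> v4
  v2 = c.c.b.0 | a.0\{a,c} | ··a··> v5, ··c··> v4
  v3 = b.0 | c.a.0\{a,c} | ··b··> v6, ··c··> v7
  v4 = c.b.0 | a.0\{a,c} | ··a··> v8, ··c··> v7
  v5 = c.c.b.0 | 0\{a,c} | ··c··> v8
  v6 = 0 | c.a.0\{a,c} | ··c··> v9
  v7 = b.0 | a.0\{a,c} | ··a··> v10, ··b··> v9
  v8 = c.b.0 | 0\{a,c} | ··c··> v10
  v9 = 0 | a.0\{a,c} | ··a··> v11
  v10 = b.0 | 0\{a,c} | ··b··> v11
  v11 = 0 | 0\{a,c} | deadlocked
Bisimilarity quotient blocks:
  B0 = {u0, v0}
  B1 = {u2, v2}
  B2 = {u4, v4}
  B3 = {u8, v8}
  B4 = {u10, v10}
  B5 = {u11, v11}
  B6 = {u7, v7}
  B7 = {u9, v9}
  B8 = {u5, v5}
  B9 = {u1, v1}
  B10 = {u3, v3}
  B11 = {u6, v6}
u0 ∈ B0, v0 ∈ B0 → same block

P ~ Q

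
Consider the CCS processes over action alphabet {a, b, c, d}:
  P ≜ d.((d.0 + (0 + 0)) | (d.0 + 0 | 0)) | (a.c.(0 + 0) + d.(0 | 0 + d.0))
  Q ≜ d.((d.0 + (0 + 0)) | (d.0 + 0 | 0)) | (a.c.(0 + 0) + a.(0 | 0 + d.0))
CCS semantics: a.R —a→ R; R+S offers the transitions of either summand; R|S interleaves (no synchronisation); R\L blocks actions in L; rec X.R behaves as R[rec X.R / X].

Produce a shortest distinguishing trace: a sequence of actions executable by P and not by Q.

LTS(P): 25 reachable states
  u0 = d.((d.0 + (0 + 0)) | (d.0 + 0 | 0)) | (a.c.(0 + 0) + d.(0 | 0 + d.0)) has moves -a-> u1, -d-> u2, -d-> u3
  u1 = d.((d.0 + (0 + 0)) | (d.0 + 0 | 0)) | c.(0 + 0) has moves -c-> u4, -d-> u5
  u2 = (d.0 + (0 + 0)) | (d.0 + 0 | 0) | (a.c.(0 + 0) + d.(0 | 0 + d.0)) has moves -a-> u5, -d-> u6, -d-> u7, -d-> u8
  u3 = d.((d.0 + (0 + 0)) | (d.0 + 0 | 0)) | (0 | 0 + d.0) has moves -d-> u6, -d-> u9
  u4 = d.((d.0 + (0 + 0)) | (d.0 + 0 | 0)) | (0 + 0) has moves -d-> u10
  u5 = (d.0 + (0 + 0)) | (d.0 + 0 | 0) | c.(0 + 0) has moves -c-> u10, -d-> u11, -d-> u12
  u6 = (d.0 + (0 + 0)) | (d.0 + 0 | 0) | (0 | 0 + d.0) has moves -d-> u13, -d-> u14, -d-> u15
  u7 = (d.0 + (0 + 0)) | 0 | (a.c.(0 + 0) + d.(0 | 0 + d.0)) has moves -a-> u11, -d-> u14, -d-> u16
  u8 = 0 | (d.0 + 0 | 0) | (a.c.(0 + 0) + d.(0 | 0 + d.0)) has moves -a-> u12, -d-> u15, -d-> u16
  u9 = d.((d.0 + (0 + 0)) | (d.0 + 0 | 0)) | 0 has moves -d-> u13
  u10 = (d.0 + (0 + 0)) | (d.0 + 0 | 0) | (0 + 0) has moves -d-> u17, -d-> u18
  u11 = (d.0 + (0 + 0)) | 0 | c.(0 + 0) has moves -c-> u17, -d-> u19
  u12 = 0 | (d.0 + 0 | 0) | c.(0 + 0) has moves -c-> u18, -d-> u19
  u13 = (d.0 + (0 + 0)) | (d.0 + 0 | 0) | 0 has moves -d-> u20, -d-> u21
  u14 = (d.0 + (0 + 0)) | 0 | (0 | 0 + d.0) has moves -d-> u20, -d-> u22
  u15 = 0 | (d.0 + 0 | 0) | (0 | 0 + d.0) has moves -d-> u21, -d-> u22
  u16 = 0 | 0 | (a.c.(0 + 0) + d.(0 | 0 + d.0)) has moves -a-> u19, -d-> u22
  u17 = (d.0 + (0 + 0)) | 0 | (0 + 0) has moves -d-> u23
  u18 = 0 | (d.0 + 0 | 0) | (0 + 0) has moves -d-> u23
  u19 = 0 | 0 | c.(0 + 0) has moves -c-> u23
  u20 = (d.0 + (0 + 0)) | 0 | 0 has moves -d-> u24
  u21 = 0 | (d.0 + 0 | 0) | 0 has moves -d-> u24
  u22 = 0 | 0 | (0 | 0 + d.0) has moves -d-> u24
  u23 = 0 | 0 | (0 + 0) has moves ∅
  u24 = 0 | 0 | 0 has moves ∅
LTS(Q): 25 reachable states
  v0 = d.((d.0 + (0 + 0)) | (d.0 + 0 | 0)) | (a.c.(0 + 0) + a.(0 | 0 + d.0)) has moves -a-> v1, -a-> v2, -d-> v3
  v1 = d.((d.0 + (0 + 0)) | (d.0 + 0 | 0)) | (0 | 0 + d.0) has moves -d-> v4, -d-> v5
  v2 = d.((d.0 + (0 + 0)) | (d.0 + 0 | 0)) | c.(0 + 0) has moves -c-> v6, -d-> v7
  v3 = (d.0 + (0 + 0)) | (d.0 + 0 | 0) | (a.c.(0 + 0) + a.(0 | 0 + d.0)) has moves -a-> v4, -a-> v7, -d-> v8, -d-> v9
  v4 = (d.0 + (0 + 0)) | (d.0 + 0 | 0) | (0 | 0 + d.0) has moves -d-> v10, -d-> v11, -d-> v12
  v5 = d.((d.0 + (0 + 0)) | (d.0 + 0 | 0)) | 0 has moves -d-> v10
  v6 = d.((d.0 + (0 + 0)) | (d.0 + 0 | 0)) | (0 + 0) has moves -d-> v13
  v7 = (d.0 + (0 + 0)) | (d.0 + 0 | 0) | c.(0 + 0) has moves -c-> v13, -d-> v14, -d-> v15
  v8 = (d.0 + (0 + 0)) | 0 | (a.c.(0 + 0) + a.(0 | 0 + d.0)) has moves -a-> v11, -a-> v14, -d-> v16
  v9 = 0 | (d.0 + 0 | 0) | (a.c.(0 + 0) + a.(0 | 0 + d.0)) has moves -a-> v12, -a-> v15, -d-> v16
  v10 = (d.0 + (0 + 0)) | (d.0 + 0 | 0) | 0 has moves -d-> v17, -d-> v18
  v11 = (d.0 + (0 + 0)) | 0 | (0 | 0 + d.0) has moves -d-> v17, -d-> v19
  v12 = 0 | (d.0 + 0 | 0) | (0 | 0 + d.0) has moves -d-> v18, -d-> v19
  v13 = (d.0 + (0 + 0)) | (d.0 + 0 | 0) | (0 + 0) has moves -d-> v20, -d-> v21
  v14 = (d.0 + (0 + 0)) | 0 | c.(0 + 0) has moves -c-> v20, -d-> v22
  v15 = 0 | (d.0 + 0 | 0) | c.(0 + 0) has moves -c-> v21, -d-> v22
  v16 = 0 | 0 | (a.c.(0 + 0) + a.(0 | 0 + d.0)) has moves -a-> v19, -a-> v22
  v17 = (d.0 + (0 + 0)) | 0 | 0 has moves -d-> v23
  v18 = 0 | (d.0 + 0 | 0) | 0 has moves -d-> v23
  v19 = 0 | 0 | (0 | 0 + d.0) has moves -d-> v23
  v20 = (d.0 + (0 + 0)) | 0 | (0 + 0) has moves -d-> v24
  v21 = 0 | (d.0 + 0 | 0) | (0 + 0) has moves -d-> v24
  v22 = 0 | 0 | c.(0 + 0) has moves -c-> v24
  v23 = 0 | 0 | 0 has moves ∅
  v24 = 0 | 0 | (0 + 0) has moves ∅
Run σ = ⟨dddd⟩ on P: start {u0}
  step 1 (d): {u2, u3}
  step 2 (d): {u6, u7, u8, u9}
  step 3 (d): {u13, u14, u15, u16}
  step 4 (d): {u20, u21, u22}
  ✓ P
Run σ = ⟨dddd⟩ on Q: start {v0}
  step 1 (d): {v3}
  step 2 (d): {v8, v9}
  step 3 (d): {v16}
  step 4 (d): no successor for Q

dddd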